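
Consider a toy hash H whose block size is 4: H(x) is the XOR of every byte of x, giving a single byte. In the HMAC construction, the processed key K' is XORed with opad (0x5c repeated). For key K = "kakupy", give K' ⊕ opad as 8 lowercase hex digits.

Key "kakupy" = 6b 61 6b 75 70 79 is 6 bytes > B = 4, so hash it first: H(key) = 1d, then zero-pad to 4 bytes: K' = 1d 00 00 00.
XOR each byte with 0x5c: 1d⊕5c=41, 00⊕5c=5c, 00⊕5c=5c, 00⊕5c=5c.

415c5c5c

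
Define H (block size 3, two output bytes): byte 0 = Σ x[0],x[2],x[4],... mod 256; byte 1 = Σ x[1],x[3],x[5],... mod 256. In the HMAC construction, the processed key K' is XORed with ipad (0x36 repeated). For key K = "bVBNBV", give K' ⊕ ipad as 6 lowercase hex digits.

d0cc36

Key "bVBNBV" = 62 56 42 4e 42 56 is 6 bytes > B = 3, so hash it first: H(key) = e6 fa, then zero-pad to 3 bytes: K' = e6 fa 00.
XOR each byte with 0x36: e6⊕36=d0, fa⊕36=cc, 00⊕36=36.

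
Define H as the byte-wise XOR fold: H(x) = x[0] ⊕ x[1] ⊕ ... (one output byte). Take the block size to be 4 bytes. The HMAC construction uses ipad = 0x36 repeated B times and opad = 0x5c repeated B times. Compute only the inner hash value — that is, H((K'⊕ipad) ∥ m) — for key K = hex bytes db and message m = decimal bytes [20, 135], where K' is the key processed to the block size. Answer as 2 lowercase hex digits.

48

Key hex bytes db is 1 byte ≤ B = 4; zero-pad to 4 bytes: K' = db 00 00 00.
K' ⊕ ipad = ed 36 36 36.
Inner input = ed 36 36 36 ∥ 14 87.
Inner hash: XOR ed⊕36⊕36⊕36⊕14⊕87 = 48.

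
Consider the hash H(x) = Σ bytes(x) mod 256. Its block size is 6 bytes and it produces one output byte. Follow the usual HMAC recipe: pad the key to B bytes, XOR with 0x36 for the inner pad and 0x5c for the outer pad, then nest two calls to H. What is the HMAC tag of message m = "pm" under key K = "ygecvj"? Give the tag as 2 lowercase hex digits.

f9

Key "ygecvj" = 79 67 65 63 76 6a is exactly B = 6 bytes: K' = 79 67 65 63 76 6a.
K' ⊕ ipad = 4f 51 53 55 40 5c.  K' ⊕ opad = 25 3b 39 3f 2a 36.
Inner input = (K'⊕ipad) ∥ m = 4f 51 53 55 40 5c ∥ 70 6d.
Inner hash: sum = 79+81+83+85+64+92+112+109 = 705; mod 256 = 193 → c1.
Outer input = (K'⊕opad) ∥ inner = 25 3b 39 3f 2a 36 ∥ c1.
Outer hash (tag): sum = 37+59+57+63+42+54+193 = 505; mod 256 = 249 → f9.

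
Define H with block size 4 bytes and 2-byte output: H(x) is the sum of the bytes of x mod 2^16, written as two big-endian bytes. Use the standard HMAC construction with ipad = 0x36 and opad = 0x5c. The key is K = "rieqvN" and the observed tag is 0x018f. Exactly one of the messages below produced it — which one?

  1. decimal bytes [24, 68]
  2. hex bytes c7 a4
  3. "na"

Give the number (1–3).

Key "rieqvN" = 72 69 65 71 76 4e is 6 bytes > B = 4, so hash it first: H(key) = 02 75, then zero-pad to 4 bytes: K' = 02 75 00 00.
K' ⊕ ipad = 34 43 36 36; K' ⊕ opad = 5e 29 5c 5c.
m1: inner = H(34 43 36 36 18 44) = 01 3f; tag = H(5e 29 5c 5c 01 3f) = 017f
m2: inner = H(34 43 36 36 c7 a4) = 02 4e; tag = H(5e 29 5c 5c 02 4e) = 018f ← matches
m3: inner = H(34 43 36 36 6e 61) = 01 b2; tag = H(5e 29 5c 5c 01 b2) = 01f2

2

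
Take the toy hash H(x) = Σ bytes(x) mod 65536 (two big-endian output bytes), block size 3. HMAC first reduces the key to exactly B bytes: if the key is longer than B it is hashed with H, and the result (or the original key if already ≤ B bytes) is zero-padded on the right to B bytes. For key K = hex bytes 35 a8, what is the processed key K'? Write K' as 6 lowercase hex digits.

35a800

Key hex bytes 35 a8 is 2 bytes ≤ B = 3; zero-pad to 3 bytes: K' = 35 a8 00.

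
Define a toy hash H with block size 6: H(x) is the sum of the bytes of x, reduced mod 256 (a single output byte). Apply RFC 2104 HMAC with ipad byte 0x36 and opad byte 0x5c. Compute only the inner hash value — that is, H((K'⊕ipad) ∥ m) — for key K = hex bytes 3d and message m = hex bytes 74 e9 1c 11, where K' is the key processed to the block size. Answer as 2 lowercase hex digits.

a3

Key hex bytes 3d is 1 byte ≤ B = 6; zero-pad to 6 bytes: K' = 3d 00 00 00 00 00.
K' ⊕ ipad = 0b 36 36 36 36 36.
Inner input = 0b 36 36 36 36 36 ∥ 74 e9 1c 11.
Inner hash: sum = 11+54+54+54+54+54+116+233+28+17 = 675; mod 256 = 163 → a3.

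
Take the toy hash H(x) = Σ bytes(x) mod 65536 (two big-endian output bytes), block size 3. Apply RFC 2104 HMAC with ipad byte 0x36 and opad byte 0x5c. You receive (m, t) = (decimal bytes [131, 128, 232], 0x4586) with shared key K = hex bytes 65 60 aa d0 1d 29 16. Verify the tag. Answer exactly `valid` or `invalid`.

Key hex bytes 65 60 aa d0 1d 29 16 is 7 bytes > B = 3, so hash it first: H(key) = 02 9b, then zero-pad to 3 bytes: K' = 02 9b 00.
K' ⊕ ipad = 34 ad 36; K' ⊕ opad = 5e c7 5c.
Inner hash: sum = 52+173+54+131+128+232 = 770 → 03 02.
Outer hash (recomputed tag): sum = 94+199+92+3+2 = 390 → 01 86.
Recomputed tag = 0186; claimed = 4586 → mismatch.

invalid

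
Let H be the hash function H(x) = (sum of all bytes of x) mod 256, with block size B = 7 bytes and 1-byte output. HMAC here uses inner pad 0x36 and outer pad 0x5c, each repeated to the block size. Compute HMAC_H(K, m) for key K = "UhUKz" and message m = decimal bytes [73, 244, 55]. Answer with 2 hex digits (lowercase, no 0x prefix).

Key "UhUKz" = 55 68 55 4b 7a is 5 bytes ≤ B = 7; zero-pad to 7 bytes: K' = 55 68 55 4b 7a 00 00.
K' ⊕ ipad = 63 5e 63 7d 4c 36 36.  K' ⊕ opad = 09 34 09 17 26 5c 5c.
Inner input = (K'⊕ipad) ∥ m = 63 5e 63 7d 4c 36 36 ∥ 49 f4 37.
Inner hash: sum = 99+94+99+125+76+54+54+73+244+55 = 973; mod 256 = 205 → cd.
Outer input = (K'⊕opad) ∥ inner = 09 34 09 17 26 5c 5c ∥ cd.
Outer hash (tag): sum = 9+52+9+23+38+92+92+205 = 520; mod 256 = 8 → 08.

08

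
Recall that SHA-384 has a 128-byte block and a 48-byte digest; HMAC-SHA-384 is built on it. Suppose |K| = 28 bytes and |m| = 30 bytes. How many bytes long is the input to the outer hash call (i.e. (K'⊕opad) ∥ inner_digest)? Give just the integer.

Key is 28 ≤ 128 bytes, zero-padded: |K'| = 128.
Outer input = (K'⊕opad) ∥ H(inner) → 128 + 48 = 176 bytes.

176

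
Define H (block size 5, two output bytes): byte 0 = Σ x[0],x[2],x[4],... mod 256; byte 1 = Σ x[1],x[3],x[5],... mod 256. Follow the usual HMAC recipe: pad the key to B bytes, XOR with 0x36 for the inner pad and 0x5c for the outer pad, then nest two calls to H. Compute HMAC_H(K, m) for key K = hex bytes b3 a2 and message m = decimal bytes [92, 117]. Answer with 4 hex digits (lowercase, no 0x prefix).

Key hex bytes b3 a2 is 2 bytes ≤ B = 5; zero-pad to 5 bytes: K' = b3 a2 00 00 00.
K' ⊕ ipad = 85 94 36 36 36.  K' ⊕ opad = ef fe 5c 5c 5c.
Inner input = (K'⊕ipad) ∥ m = 85 94 36 36 36 ∥ 5c 75.
Inner hash: even-index sum = 358 mod 256 = 102; odd-index sum = 294 mod 256 = 38 → 66 26.
Outer input = (K'⊕opad) ∥ inner = ef fe 5c 5c 5c ∥ 66 26.
Outer hash (tag): even-index sum = 461 mod 256 = 205; odd-index sum = 448 mod 256 = 192 → cd c0.

cdc0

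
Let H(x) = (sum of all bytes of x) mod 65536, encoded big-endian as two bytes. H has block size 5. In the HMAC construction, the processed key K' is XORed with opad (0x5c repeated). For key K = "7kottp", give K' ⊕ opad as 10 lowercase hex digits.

5e355c5c5c

Key "7kottp" = 37 6b 6f 74 74 70 is 6 bytes > B = 5, so hash it first: H(key) = 02 69, then zero-pad to 5 bytes: K' = 02 69 00 00 00.
XOR each byte with 0x5c: 02⊕5c=5e, 69⊕5c=35, 00⊕5c=5c, 00⊕5c=5c, 00⊕5c=5c.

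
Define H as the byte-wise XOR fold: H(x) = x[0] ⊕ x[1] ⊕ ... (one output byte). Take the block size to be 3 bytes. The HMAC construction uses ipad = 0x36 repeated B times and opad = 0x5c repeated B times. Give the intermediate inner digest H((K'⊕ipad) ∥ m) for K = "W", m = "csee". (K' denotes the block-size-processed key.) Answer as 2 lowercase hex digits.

71

Key "W" = 57 is 1 byte ≤ B = 3; zero-pad to 3 bytes: K' = 57 00 00.
K' ⊕ ipad = 61 36 36.
Inner input = 61 36 36 ∥ 63 73 65 65.
Inner hash: XOR 61⊕36⊕36⊕63⊕73⊕65⊕65 = 71.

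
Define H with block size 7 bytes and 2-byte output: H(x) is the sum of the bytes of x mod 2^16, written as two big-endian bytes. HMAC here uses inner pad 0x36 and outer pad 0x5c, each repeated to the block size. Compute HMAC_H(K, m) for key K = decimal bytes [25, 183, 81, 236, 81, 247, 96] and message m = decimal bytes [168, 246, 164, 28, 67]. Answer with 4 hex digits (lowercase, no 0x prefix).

02f7

Key decimal bytes [25, 183, 81, 236, 81, 247, 96] = 19 b7 51 ec 51 f7 60 is exactly B = 7 bytes: K' = 19 b7 51 ec 51 f7 60.
K' ⊕ ipad = 2f 81 67 da 67 c1 56.  K' ⊕ opad = 45 eb 0d b0 0d ab 3c.
Inner input = (K'⊕ipad) ∥ m = 2f 81 67 da 67 c1 56 ∥ a8 f6 a4 1c 43.
Inner hash: sum = 47+129+103+218+103+193+86+168+246+164+28+67 = 1552 → 06 10.
Outer input = (K'⊕opad) ∥ inner = 45 eb 0d b0 0d ab 3c ∥ 06 10.
Outer hash (tag): sum = 69+235+13+176+13+171+60+6+16 = 759 → 02 f7.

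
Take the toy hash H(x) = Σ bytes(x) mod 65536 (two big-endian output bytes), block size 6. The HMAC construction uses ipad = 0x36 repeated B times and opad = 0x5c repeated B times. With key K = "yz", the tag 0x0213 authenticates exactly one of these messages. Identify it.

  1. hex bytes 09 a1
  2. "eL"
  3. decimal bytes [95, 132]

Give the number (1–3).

3

Key "yz" = 79 7a is 2 bytes ≤ B = 6; zero-pad to 6 bytes: K' = 79 7a 00 00 00 00.
K' ⊕ ipad = 4f 4c 36 36 36 36; K' ⊕ opad = 25 26 5c 5c 5c 5c.
m1: inner = H(4f 4c 36 36 36 36 09 a1) = 02 1d; tag = H(25 26 5c 5c 5c 5c 02 1d) = 01da
m2: inner = H(4f 4c 36 36 36 36 65 4c) = 02 24; tag = H(25 26 5c 5c 5c 5c 02 24) = 01e1
m3: inner = H(4f 4c 36 36 36 36 5f 84) = 02 56; tag = H(25 26 5c 5c 5c 5c 02 56) = 0213 ← matches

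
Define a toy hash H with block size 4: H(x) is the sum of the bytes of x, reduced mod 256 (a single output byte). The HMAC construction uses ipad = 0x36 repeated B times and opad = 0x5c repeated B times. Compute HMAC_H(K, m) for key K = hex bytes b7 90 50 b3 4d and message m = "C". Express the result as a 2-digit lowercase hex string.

Key hex bytes b7 90 50 b3 4d is 5 bytes > B = 4, so hash it first: H(key) = 97, then zero-pad to 4 bytes: K' = 97 00 00 00.
K' ⊕ ipad = a1 36 36 36.  K' ⊕ opad = cb 5c 5c 5c.
Inner input = (K'⊕ipad) ∥ m = a1 36 36 36 ∥ 43.
Inner hash: sum = 161+54+54+54+67 = 390; mod 256 = 134 → 86.
Outer input = (K'⊕opad) ∥ inner = cb 5c 5c 5c ∥ 86.
Outer hash (tag): sum = 203+92+92+92+134 = 613; mod 256 = 101 → 65.

65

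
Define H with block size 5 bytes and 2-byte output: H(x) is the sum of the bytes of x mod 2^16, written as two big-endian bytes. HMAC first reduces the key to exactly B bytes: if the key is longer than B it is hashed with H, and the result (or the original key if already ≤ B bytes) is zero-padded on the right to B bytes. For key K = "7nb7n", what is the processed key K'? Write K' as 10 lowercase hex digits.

Key "7nb7n" = 37 6e 62 37 6e is exactly B = 5 bytes: K' = 37 6e 62 37 6e.

376e62376e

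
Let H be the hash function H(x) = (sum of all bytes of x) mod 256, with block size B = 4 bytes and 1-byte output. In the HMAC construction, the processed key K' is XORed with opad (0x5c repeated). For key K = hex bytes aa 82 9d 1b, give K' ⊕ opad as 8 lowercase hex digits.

Key hex bytes aa 82 9d 1b is exactly B = 4 bytes: K' = aa 82 9d 1b.
XOR each byte with 0x5c: aa⊕5c=f6, 82⊕5c=de, 9d⊕5c=c1, 1b⊕5c=47.

f6dec147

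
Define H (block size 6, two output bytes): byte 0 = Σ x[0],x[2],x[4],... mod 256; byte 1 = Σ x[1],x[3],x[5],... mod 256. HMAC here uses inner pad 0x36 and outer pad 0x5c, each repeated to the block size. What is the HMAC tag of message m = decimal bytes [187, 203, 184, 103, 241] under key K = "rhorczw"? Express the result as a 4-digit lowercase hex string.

fcc0

Key "rhorczw" = 72 68 6f 72 63 7a 77 is 7 bytes > B = 6, so hash it first: H(key) = bb 54, then zero-pad to 6 bytes: K' = bb 54 00 00 00 00.
K' ⊕ ipad = 8d 62 36 36 36 36.  K' ⊕ opad = e7 08 5c 5c 5c 5c.
Inner input = (K'⊕ipad) ∥ m = 8d 62 36 36 36 36 ∥ bb cb b8 67 f1.
Inner hash: even-index sum = 861 mod 256 = 93; odd-index sum = 512 mod 256 = 0 → 5d 00.
Outer input = (K'⊕opad) ∥ inner = e7 08 5c 5c 5c 5c ∥ 5d 00.
Outer hash (tag): even-index sum = 508 mod 256 = 252; odd-index sum = 192 mod 256 = 192 → fc c0.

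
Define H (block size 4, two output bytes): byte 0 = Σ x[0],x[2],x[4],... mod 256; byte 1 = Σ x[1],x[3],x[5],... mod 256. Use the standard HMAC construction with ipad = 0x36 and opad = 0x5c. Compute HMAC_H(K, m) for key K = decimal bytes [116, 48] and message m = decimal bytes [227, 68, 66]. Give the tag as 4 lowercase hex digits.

2148

Key decimal bytes [116, 48] = 74 30 is 2 bytes ≤ B = 4; zero-pad to 4 bytes: K' = 74 30 00 00.
K' ⊕ ipad = 42 06 36 36.  K' ⊕ opad = 28 6c 5c 5c.
Inner input = (K'⊕ipad) ∥ m = 42 06 36 36 ∥ e3 44 42.
Inner hash: even-index sum = 413 mod 256 = 157; odd-index sum = 128 mod 256 = 128 → 9d 80.
Outer input = (K'⊕opad) ∥ inner = 28 6c 5c 5c ∥ 9d 80.
Outer hash (tag): even-index sum = 289 mod 256 = 33; odd-index sum = 328 mod 256 = 72 → 21 48.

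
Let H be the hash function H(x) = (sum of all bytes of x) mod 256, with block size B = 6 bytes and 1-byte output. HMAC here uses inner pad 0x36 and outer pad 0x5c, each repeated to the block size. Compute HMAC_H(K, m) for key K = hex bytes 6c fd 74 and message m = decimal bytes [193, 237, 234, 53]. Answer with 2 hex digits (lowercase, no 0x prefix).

e3

Key hex bytes 6c fd 74 is 3 bytes ≤ B = 6; zero-pad to 6 bytes: K' = 6c fd 74 00 00 00.
K' ⊕ ipad = 5a cb 42 36 36 36.  K' ⊕ opad = 30 a1 28 5c 5c 5c.
Inner input = (K'⊕ipad) ∥ m = 5a cb 42 36 36 36 ∥ c1 ed ea 35.
Inner hash: sum = 90+203+66+54+54+54+193+237+234+53 = 1238; mod 256 = 214 → d6.
Outer input = (K'⊕opad) ∥ inner = 30 a1 28 5c 5c 5c ∥ d6.
Outer hash (tag): sum = 48+161+40+92+92+92+214 = 739; mod 256 = 227 → e3.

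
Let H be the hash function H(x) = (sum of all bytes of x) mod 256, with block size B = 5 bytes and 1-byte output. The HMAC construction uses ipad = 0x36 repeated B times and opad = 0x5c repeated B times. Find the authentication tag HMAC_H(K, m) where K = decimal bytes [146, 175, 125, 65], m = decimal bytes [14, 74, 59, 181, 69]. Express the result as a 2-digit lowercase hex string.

1d

Key decimal bytes [146, 175, 125, 65] = 92 af 7d 41 is 4 bytes ≤ B = 5; zero-pad to 5 bytes: K' = 92 af 7d 41 00.
K' ⊕ ipad = a4 99 4b 77 36.  K' ⊕ opad = ce f3 21 1d 5c.
Inner input = (K'⊕ipad) ∥ m = a4 99 4b 77 36 ∥ 0e 4a 3b b5 45.
Inner hash: sum = 164+153+75+119+54+14+74+59+181+69 = 962; mod 256 = 194 → c2.
Outer input = (K'⊕opad) ∥ inner = ce f3 21 1d 5c ∥ c2.
Outer hash (tag): sum = 206+243+33+29+92+194 = 797; mod 256 = 29 → 1d.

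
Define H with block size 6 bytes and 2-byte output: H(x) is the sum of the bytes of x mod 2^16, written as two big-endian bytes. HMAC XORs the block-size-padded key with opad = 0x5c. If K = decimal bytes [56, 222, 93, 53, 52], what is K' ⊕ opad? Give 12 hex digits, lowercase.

Key decimal bytes [56, 222, 93, 53, 52] = 38 de 5d 35 34 is 5 bytes ≤ B = 6; zero-pad to 6 bytes: K' = 38 de 5d 35 34 00.
XOR each byte with 0x5c: 38⊕5c=64, de⊕5c=82, 5d⊕5c=01, 35⊕5c=69, 34⊕5c=68, 00⊕5c=5c.

64820169685c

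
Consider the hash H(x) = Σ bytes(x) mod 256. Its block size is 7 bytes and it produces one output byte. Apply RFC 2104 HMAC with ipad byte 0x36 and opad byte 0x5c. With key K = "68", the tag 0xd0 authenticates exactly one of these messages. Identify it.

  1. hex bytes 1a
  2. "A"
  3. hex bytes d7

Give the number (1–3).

1

Key "68" = 36 38 is 2 bytes ≤ B = 7; zero-pad to 7 bytes: K' = 36 38 00 00 00 00 00.
K' ⊕ ipad = 00 0e 36 36 36 36 36; K' ⊕ opad = 6a 64 5c 5c 5c 5c 5c.
m1: inner = H(00 0e 36 36 36 36 36 1a) = 36; tag = H(6a 64 5c 5c 5c 5c 5c 36) = d0 ← matches
m2: inner = H(00 0e 36 36 36 36 36 41) = 5d; tag = H(6a 64 5c 5c 5c 5c 5c 5d) = f7
m3: inner = H(00 0e 36 36 36 36 36 d7) = f3; tag = H(6a 64 5c 5c 5c 5c 5c f3) = 8d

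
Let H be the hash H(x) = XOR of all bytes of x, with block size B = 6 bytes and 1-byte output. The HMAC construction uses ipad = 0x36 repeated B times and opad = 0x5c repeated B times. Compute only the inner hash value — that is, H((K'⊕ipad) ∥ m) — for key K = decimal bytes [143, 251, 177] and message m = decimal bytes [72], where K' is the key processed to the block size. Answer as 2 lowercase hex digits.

Key decimal bytes [143, 251, 177] = 8f fb b1 is 3 bytes ≤ B = 6; zero-pad to 6 bytes: K' = 8f fb b1 00 00 00.
K' ⊕ ipad = b9 cd 87 36 36 36.
Inner input = b9 cd 87 36 36 36 ∥ 48.
Inner hash: XOR b9⊕cd⊕87⊕36⊕36⊕36⊕48 = 8d.

8d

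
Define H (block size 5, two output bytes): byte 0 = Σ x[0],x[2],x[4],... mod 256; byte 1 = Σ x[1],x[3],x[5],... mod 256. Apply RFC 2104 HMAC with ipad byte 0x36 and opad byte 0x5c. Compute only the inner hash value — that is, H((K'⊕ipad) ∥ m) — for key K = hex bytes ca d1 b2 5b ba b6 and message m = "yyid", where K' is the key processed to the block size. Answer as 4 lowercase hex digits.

Key hex bytes ca d1 b2 5b ba b6 is 6 bytes > B = 5, so hash it first: H(key) = 36 e2, then zero-pad to 5 bytes: K' = 36 e2 00 00 00.
K' ⊕ ipad = 00 d4 36 36 36.
Inner input = 00 d4 36 36 36 ∥ 79 79 69 64.
Inner hash: even-index sum = 329 mod 256 = 73; odd-index sum = 492 mod 256 = 236 → 49 ec.

49ec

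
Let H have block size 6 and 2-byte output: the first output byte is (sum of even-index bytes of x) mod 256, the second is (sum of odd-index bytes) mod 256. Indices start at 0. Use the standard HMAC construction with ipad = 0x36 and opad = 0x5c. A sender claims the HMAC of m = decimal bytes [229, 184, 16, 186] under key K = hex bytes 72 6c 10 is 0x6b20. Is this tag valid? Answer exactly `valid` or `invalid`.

valid

Key hex bytes 72 6c 10 is 3 bytes ≤ B = 6; zero-pad to 6 bytes: K' = 72 6c 10 00 00 00.
K' ⊕ ipad = 44 5a 26 36 36 36; K' ⊕ opad = 2e 30 4c 5c 5c 5c.
Inner hash: even-index sum = 405 mod 256 = 149; odd-index sum = 568 mod 256 = 56 → 95 38.
Outer hash (recomputed tag): even-index sum = 363 mod 256 = 107; odd-index sum = 288 mod 256 = 32 → 6b 20.
Recomputed tag = 6b20; claimed = 6b20 → match.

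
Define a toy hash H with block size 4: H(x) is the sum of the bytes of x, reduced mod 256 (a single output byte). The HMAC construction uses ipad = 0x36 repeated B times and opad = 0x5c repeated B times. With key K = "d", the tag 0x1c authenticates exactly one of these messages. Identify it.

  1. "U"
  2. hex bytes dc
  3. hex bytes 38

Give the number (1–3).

2

Key "d" = 64 is 1 byte ≤ B = 4; zero-pad to 4 bytes: K' = 64 00 00 00.
K' ⊕ ipad = 52 36 36 36; K' ⊕ opad = 38 5c 5c 5c.
m1: inner = H(52 36 36 36 55) = 49; tag = H(38 5c 5c 5c 49) = 95
m2: inner = H(52 36 36 36 dc) = d0; tag = H(38 5c 5c 5c d0) = 1c ← matches
m3: inner = H(52 36 36 36 38) = 2c; tag = H(38 5c 5c 5c 2c) = 78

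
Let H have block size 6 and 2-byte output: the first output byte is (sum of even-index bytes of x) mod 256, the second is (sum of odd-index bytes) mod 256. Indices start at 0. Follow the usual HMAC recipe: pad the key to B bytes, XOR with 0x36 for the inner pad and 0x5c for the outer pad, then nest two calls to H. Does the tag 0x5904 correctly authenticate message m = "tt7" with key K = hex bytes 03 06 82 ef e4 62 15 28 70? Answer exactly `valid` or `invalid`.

Key hex bytes 03 06 82 ef e4 62 15 28 70 is 9 bytes > B = 6, so hash it first: H(key) = ee 7f, then zero-pad to 6 bytes: K' = ee 7f 00 00 00 00.
K' ⊕ ipad = d8 49 36 36 36 36; K' ⊕ opad = b2 23 5c 5c 5c 5c.
Inner hash: even-index sum = 495 mod 256 = 239; odd-index sum = 297 mod 256 = 41 → ef 29.
Outer hash (recomputed tag): even-index sum = 601 mod 256 = 89; odd-index sum = 260 mod 256 = 4 → 59 04.
Recomputed tag = 5904; claimed = 5904 → match.

valid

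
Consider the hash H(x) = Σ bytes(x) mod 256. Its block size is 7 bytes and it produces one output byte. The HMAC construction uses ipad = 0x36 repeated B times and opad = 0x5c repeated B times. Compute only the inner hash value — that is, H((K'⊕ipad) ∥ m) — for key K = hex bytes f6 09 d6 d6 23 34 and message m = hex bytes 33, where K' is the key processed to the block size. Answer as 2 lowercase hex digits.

Key hex bytes f6 09 d6 d6 23 34 is 6 bytes ≤ B = 7; zero-pad to 7 bytes: K' = f6 09 d6 d6 23 34 00.
K' ⊕ ipad = c0 3f e0 e0 15 02 36.
Inner input = c0 3f e0 e0 15 02 36 ∥ 33.
Inner hash: sum = 192+63+224+224+21+2+54+51 = 831; mod 256 = 63 → 3f.

3f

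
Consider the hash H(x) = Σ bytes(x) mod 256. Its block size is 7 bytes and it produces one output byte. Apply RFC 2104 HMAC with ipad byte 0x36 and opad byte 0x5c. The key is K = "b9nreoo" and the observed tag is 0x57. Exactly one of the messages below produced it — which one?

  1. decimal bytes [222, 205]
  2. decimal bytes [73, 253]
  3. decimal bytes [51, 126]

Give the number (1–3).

Key "b9nreoo" = 62 39 6e 72 65 6f 6f is exactly B = 7 bytes: K' = 62 39 6e 72 65 6f 6f.
K' ⊕ ipad = 54 0f 58 44 53 59 59; K' ⊕ opad = 3e 65 32 2e 39 33 33.
m1: inner = H(54 0f 58 44 53 59 59 de cd) = af; tag = H(3e 65 32 2e 39 33 33 af) = 51
m2: inner = H(54 0f 58 44 53 59 59 49 fd) = 4a; tag = H(3e 65 32 2e 39 33 33 4a) = ec
m3: inner = H(54 0f 58 44 53 59 59 33 7e) = b5; tag = H(3e 65 32 2e 39 33 33 b5) = 57 ← matches

3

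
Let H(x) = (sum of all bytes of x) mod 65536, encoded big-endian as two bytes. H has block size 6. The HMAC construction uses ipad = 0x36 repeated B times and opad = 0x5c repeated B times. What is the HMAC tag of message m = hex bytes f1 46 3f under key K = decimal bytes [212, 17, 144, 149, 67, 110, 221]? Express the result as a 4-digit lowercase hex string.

Key decimal bytes [212, 17, 144, 149, 67, 110, 221] = d4 11 90 95 43 6e dd is 7 bytes > B = 6, so hash it first: H(key) = 03 98, then zero-pad to 6 bytes: K' = 03 98 00 00 00 00.
K' ⊕ ipad = 35 ae 36 36 36 36.  K' ⊕ opad = 5f c4 5c 5c 5c 5c.
Inner input = (K'⊕ipad) ∥ m = 35 ae 36 36 36 36 ∥ f1 46 3f.
Inner hash: sum = 53+174+54+54+54+54+241+70+63 = 817 → 03 31.
Outer input = (K'⊕opad) ∥ inner = 5f c4 5c 5c 5c 5c ∥ 03 31.
Outer hash (tag): sum = 95+196+92+92+92+92+3+49 = 711 → 02 c7.

02c7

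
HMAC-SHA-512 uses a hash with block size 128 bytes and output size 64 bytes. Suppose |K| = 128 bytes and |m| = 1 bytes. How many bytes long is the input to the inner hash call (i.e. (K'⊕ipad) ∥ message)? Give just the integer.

Key is 128 ≤ 128 bytes, zero-padded: |K'| = 128.
Inner input = (K'⊕ipad) ∥ m → 128 + 1 = 129 bytes.

129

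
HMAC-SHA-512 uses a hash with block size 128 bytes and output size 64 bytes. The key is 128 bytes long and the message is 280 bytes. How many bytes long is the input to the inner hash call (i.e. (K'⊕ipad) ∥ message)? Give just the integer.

Key is 128 ≤ 128 bytes, zero-padded: |K'| = 128.
Inner input = (K'⊕ipad) ∥ m → 128 + 280 = 408 bytes.

408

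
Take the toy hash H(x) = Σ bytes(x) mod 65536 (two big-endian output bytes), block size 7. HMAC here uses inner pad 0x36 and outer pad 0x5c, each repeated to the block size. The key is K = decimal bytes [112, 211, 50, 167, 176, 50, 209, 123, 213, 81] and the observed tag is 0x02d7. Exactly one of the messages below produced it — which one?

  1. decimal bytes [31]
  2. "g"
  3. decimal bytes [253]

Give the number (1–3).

3

Key decimal bytes [112, 211, 50, 167, 176, 50, 209, 123, 213, 81] = 70 d3 32 a7 b0 32 d1 7b d5 51 is 10 bytes > B = 7, so hash it first: H(key) = 05 70, then zero-pad to 7 bytes: K' = 05 70 00 00 00 00 00.
K' ⊕ ipad = 33 46 36 36 36 36 36; K' ⊕ opad = 59 2c 5c 5c 5c 5c 5c.
m1: inner = H(33 46 36 36 36 36 36 1f) = 01 a6; tag = H(59 2c 5c 5c 5c 5c 5c 01 a6) = 02f8
m2: inner = H(33 46 36 36 36 36 36 67) = 01 ee; tag = H(59 2c 5c 5c 5c 5c 5c 01 ee) = 0340
m3: inner = H(33 46 36 36 36 36 36 fd) = 02 84; tag = H(59 2c 5c 5c 5c 5c 5c 02 84) = 02d7 ← matches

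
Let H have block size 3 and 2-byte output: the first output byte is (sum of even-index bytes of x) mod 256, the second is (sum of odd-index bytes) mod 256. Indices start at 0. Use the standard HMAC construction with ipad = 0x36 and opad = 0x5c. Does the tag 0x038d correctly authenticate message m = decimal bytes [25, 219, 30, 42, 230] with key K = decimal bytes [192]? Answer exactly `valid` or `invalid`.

Key decimal bytes [192] = c0 is 1 byte ≤ B = 3; zero-pad to 3 bytes: K' = c0 00 00.
K' ⊕ ipad = f6 36 36; K' ⊕ opad = 9c 5c 5c.
Inner hash: even-index sum = 561 mod 256 = 49; odd-index sum = 339 mod 256 = 83 → 31 53.
Outer hash (recomputed tag): even-index sum = 331 mod 256 = 75; odd-index sum = 141 mod 256 = 141 → 4b 8d.
Recomputed tag = 4b8d; claimed = 038d → mismatch.

invalid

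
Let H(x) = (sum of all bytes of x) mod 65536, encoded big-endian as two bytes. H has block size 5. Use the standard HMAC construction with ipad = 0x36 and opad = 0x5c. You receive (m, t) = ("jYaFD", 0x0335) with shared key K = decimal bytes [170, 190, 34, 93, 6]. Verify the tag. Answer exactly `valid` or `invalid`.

valid

Key decimal bytes [170, 190, 34, 93, 6] = aa be 22 5d 06 is exactly B = 5 bytes: K' = aa be 22 5d 06.
K' ⊕ ipad = 9c 88 14 6b 30; K' ⊕ opad = f6 e2 7e 01 5a.
Inner hash: sum = 156+136+20+107+48+106+89+97+70+68 = 897 → 03 81.
Outer hash (recomputed tag): sum = 246+226+126+1+90+3+129 = 821 → 03 35.
Recomputed tag = 0335; claimed = 0335 → match.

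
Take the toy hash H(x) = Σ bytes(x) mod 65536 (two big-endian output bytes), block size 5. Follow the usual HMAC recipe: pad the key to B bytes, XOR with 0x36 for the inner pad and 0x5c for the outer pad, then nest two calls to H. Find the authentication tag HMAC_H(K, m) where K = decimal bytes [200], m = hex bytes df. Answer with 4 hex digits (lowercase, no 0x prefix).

02bb

Key decimal bytes [200] = c8 is 1 byte ≤ B = 5; zero-pad to 5 bytes: K' = c8 00 00 00 00.
K' ⊕ ipad = fe 36 36 36 36.  K' ⊕ opad = 94 5c 5c 5c 5c.
Inner input = (K'⊕ipad) ∥ m = fe 36 36 36 36 ∥ df.
Inner hash: sum = 254+54+54+54+54+223 = 693 → 02 b5.
Outer input = (K'⊕opad) ∥ inner = 94 5c 5c 5c 5c ∥ 02 b5.
Outer hash (tag): sum = 148+92+92+92+92+2+181 = 699 → 02 bb.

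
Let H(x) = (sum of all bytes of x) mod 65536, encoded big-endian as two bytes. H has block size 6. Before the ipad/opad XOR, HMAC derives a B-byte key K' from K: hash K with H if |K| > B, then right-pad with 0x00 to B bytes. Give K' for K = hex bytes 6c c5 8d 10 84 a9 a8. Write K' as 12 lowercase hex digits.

|K| = 7 > B = 6, so first hash the key.
H(K): sum = 108+197+141+16+132+169+168 = 931 → 03 a3.
Zero-pad H(K) = 03 a3 to 6 bytes: K' = 03 a3 00 00 00 00.

03a300000000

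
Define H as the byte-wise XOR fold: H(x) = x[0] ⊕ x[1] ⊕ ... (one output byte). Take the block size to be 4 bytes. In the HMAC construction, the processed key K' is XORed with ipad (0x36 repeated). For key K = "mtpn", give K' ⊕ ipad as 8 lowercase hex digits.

5b424658

Key "mtpn" = 6d 74 70 6e is exactly B = 4 bytes: K' = 6d 74 70 6e.
XOR each byte with 0x36: 6d⊕36=5b, 74⊕36=42, 70⊕36=46, 6e⊕36=58.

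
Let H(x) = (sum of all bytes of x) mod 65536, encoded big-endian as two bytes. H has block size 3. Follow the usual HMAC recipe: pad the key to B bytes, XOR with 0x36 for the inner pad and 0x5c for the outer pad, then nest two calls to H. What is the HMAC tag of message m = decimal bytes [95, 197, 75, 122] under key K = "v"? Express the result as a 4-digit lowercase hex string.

Key "v" = 76 is 1 byte ≤ B = 3; zero-pad to 3 bytes: K' = 76 00 00.
K' ⊕ ipad = 40 36 36.  K' ⊕ opad = 2a 5c 5c.
Inner input = (K'⊕ipad) ∥ m = 40 36 36 ∥ 5f c5 4b 7a.
Inner hash: sum = 64+54+54+95+197+75+122 = 661 → 02 95.
Outer input = (K'⊕opad) ∥ inner = 2a 5c 5c ∥ 02 95.
Outer hash (tag): sum = 42+92+92+2+149 = 377 → 01 79.

0179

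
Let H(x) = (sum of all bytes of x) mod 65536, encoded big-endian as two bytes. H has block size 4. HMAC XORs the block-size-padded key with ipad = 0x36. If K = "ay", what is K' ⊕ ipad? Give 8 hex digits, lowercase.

574f3636

Key "ay" = 61 79 is 2 bytes ≤ B = 4; zero-pad to 4 bytes: K' = 61 79 00 00.
XOR each byte with 0x36: 61⊕36=57, 79⊕36=4f, 00⊕36=36, 00⊕36=36.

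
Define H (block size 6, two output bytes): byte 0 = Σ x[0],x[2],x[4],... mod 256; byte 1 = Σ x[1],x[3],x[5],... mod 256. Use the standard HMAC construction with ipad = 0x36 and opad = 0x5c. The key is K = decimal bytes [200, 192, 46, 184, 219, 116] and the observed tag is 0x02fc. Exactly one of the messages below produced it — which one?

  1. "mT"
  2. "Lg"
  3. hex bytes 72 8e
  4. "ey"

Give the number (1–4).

Key decimal bytes [200, 192, 46, 184, 219, 116] = c8 c0 2e b8 db 74 is exactly B = 6 bytes: K' = c8 c0 2e b8 db 74.
K' ⊕ ipad = fe f6 18 8e ed 42; K' ⊕ opad = 94 9c 72 e4 87 28.
m1: inner = H(fe f6 18 8e ed 42 6d 54) = 70 1a; tag = H(94 9c 72 e4 87 28 70 1a) = fdc2
m2: inner = H(fe f6 18 8e ed 42 4c 67) = 4f 2d; tag = H(94 9c 72 e4 87 28 4f 2d) = dcd5
m3: inner = H(fe f6 18 8e ed 42 72 8e) = 75 54; tag = H(94 9c 72 e4 87 28 75 54) = 02fc ← matches
m4: inner = H(fe f6 18 8e ed 42 65 79) = 68 3f; tag = H(94 9c 72 e4 87 28 68 3f) = f5e7

3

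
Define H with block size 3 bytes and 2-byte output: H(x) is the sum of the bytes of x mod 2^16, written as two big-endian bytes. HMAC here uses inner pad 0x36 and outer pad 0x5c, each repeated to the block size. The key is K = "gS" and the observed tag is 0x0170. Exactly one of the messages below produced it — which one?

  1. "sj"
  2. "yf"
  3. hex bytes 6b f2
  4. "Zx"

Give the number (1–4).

Key "gS" = 67 53 is 2 bytes ≤ B = 3; zero-pad to 3 bytes: K' = 67 53 00.
K' ⊕ ipad = 51 65 36; K' ⊕ opad = 3b 0f 5c.
m1: inner = H(51 65 36 73 6a) = 01 c9; tag = H(3b 0f 5c 01 c9) = 0170 ← matches
m2: inner = H(51 65 36 79 66) = 01 cb; tag = H(3b 0f 5c 01 cb) = 0172
m3: inner = H(51 65 36 6b f2) = 02 49; tag = H(3b 0f 5c 02 49) = 00f1
m4: inner = H(51 65 36 5a 78) = 01 be; tag = H(3b 0f 5c 01 be) = 0165

1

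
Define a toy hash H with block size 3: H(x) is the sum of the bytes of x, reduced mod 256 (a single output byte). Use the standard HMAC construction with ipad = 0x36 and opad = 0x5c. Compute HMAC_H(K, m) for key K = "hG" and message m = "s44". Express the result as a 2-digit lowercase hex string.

Key "hG" = 68 47 is 2 bytes ≤ B = 3; zero-pad to 3 bytes: K' = 68 47 00.
K' ⊕ ipad = 5e 71 36.  K' ⊕ opad = 34 1b 5c.
Inner input = (K'⊕ipad) ∥ m = 5e 71 36 ∥ 73 34 34.
Inner hash: sum = 94+113+54+115+52+52 = 480; mod 256 = 224 → e0.
Outer input = (K'⊕opad) ∥ inner = 34 1b 5c ∥ e0.
Outer hash (tag): sum = 52+27+92+224 = 395; mod 256 = 139 → 8b.

8b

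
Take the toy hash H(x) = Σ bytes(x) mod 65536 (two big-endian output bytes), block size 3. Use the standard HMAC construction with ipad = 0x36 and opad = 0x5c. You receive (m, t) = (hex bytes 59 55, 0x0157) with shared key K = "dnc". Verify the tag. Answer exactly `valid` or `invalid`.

valid

Key "dnc" = 64 6e 63 is exactly B = 3 bytes: K' = 64 6e 63.
K' ⊕ ipad = 52 58 55; K' ⊕ opad = 38 32 3f.
Inner hash: sum = 82+88+85+89+85 = 429 → 01 ad.
Outer hash (recomputed tag): sum = 56+50+63+1+173 = 343 → 01 57.
Recomputed tag = 0157; claimed = 0157 → match.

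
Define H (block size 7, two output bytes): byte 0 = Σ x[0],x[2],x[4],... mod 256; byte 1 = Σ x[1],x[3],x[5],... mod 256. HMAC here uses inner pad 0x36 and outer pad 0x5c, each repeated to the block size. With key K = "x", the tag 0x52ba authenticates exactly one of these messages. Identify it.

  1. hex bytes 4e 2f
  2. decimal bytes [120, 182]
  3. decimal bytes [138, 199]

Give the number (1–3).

Key "x" = 78 is 1 byte ≤ B = 7; zero-pad to 7 bytes: K' = 78 00 00 00 00 00 00.
K' ⊕ ipad = 4e 36 36 36 36 36 36; K' ⊕ opad = 24 5c 5c 5c 5c 5c 5c.
m1: inner = H(4e 36 36 36 36 36 36 4e 2f) = 1f f0; tag = H(24 5c 5c 5c 5c 5c 5c 1f f0) = 2833
m2: inner = H(4e 36 36 36 36 36 36 78 b6) = a6 1a; tag = H(24 5c 5c 5c 5c 5c 5c a6 1a) = 52ba ← matches
m3: inner = H(4e 36 36 36 36 36 36 8a c7) = b7 2c; tag = H(24 5c 5c 5c 5c 5c 5c b7 2c) = 64cb

2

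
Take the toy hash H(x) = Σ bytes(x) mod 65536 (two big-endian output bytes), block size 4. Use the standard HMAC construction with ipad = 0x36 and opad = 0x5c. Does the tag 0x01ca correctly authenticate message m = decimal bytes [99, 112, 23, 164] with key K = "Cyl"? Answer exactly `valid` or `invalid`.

invalid

Key "Cyl" = 43 79 6c is 3 bytes ≤ B = 4; zero-pad to 4 bytes: K' = 43 79 6c 00.
K' ⊕ ipad = 75 4f 5a 36; K' ⊕ opad = 1f 25 30 5c.
Inner hash: sum = 117+79+90+54+99+112+23+164 = 738 → 02 e2.
Outer hash (recomputed tag): sum = 31+37+48+92+2+226 = 436 → 01 b4.
Recomputed tag = 01b4; claimed = 01ca → mismatch.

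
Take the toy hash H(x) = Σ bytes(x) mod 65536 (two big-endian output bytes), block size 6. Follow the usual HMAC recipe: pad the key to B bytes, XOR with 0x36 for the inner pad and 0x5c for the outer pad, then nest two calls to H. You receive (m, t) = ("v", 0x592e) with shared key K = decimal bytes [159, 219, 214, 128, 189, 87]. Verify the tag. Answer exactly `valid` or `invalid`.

invalid

Key decimal bytes [159, 219, 214, 128, 189, 87] = 9f db d6 80 bd 57 is exactly B = 6 bytes: K' = 9f db d6 80 bd 57.
K' ⊕ ipad = a9 ed e0 b6 8b 61; K' ⊕ opad = c3 87 8a dc e1 0b.
Inner hash: sum = 169+237+224+182+139+97+118 = 1166 → 04 8e.
Outer hash (recomputed tag): sum = 195+135+138+220+225+11+4+142 = 1070 → 04 2e.
Recomputed tag = 042e; claimed = 592e → mismatch.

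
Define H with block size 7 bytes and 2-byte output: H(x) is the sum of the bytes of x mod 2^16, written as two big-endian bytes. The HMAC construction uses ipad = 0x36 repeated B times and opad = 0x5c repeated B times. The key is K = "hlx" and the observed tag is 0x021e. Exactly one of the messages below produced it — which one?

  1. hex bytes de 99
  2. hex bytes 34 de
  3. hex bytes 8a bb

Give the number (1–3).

3

Key "hlx" = 68 6c 78 is 3 bytes ≤ B = 7; zero-pad to 7 bytes: K' = 68 6c 78 00 00 00 00.
K' ⊕ ipad = 5e 5a 4e 36 36 36 36; K' ⊕ opad = 34 30 24 5c 5c 5c 5c.
m1: inner = H(5e 5a 4e 36 36 36 36 de 99) = 03 55; tag = H(34 30 24 5c 5c 5c 5c 03 55) = 0250
m2: inner = H(5e 5a 4e 36 36 36 36 34 de) = 02 f0; tag = H(34 30 24 5c 5c 5c 5c 02 f0) = 02ea
m3: inner = H(5e 5a 4e 36 36 36 36 8a bb) = 03 23; tag = H(34 30 24 5c 5c 5c 5c 03 23) = 021e ← matches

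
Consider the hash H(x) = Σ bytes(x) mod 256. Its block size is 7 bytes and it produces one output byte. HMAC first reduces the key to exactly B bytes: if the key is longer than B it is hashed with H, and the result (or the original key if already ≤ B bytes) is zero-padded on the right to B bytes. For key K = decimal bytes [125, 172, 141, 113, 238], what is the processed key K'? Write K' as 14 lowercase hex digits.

Key decimal bytes [125, 172, 141, 113, 238] = 7d ac 8d 71 ee is 5 bytes ≤ B = 7; zero-pad to 7 bytes: K' = 7d ac 8d 71 ee 00 00.

7dac8d71ee0000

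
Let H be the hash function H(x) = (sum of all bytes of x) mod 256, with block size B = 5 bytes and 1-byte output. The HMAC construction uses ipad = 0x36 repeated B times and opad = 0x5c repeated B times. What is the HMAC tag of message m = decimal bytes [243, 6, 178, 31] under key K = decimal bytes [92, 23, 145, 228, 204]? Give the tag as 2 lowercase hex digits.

Key decimal bytes [92, 23, 145, 228, 204] = 5c 17 91 e4 cc is exactly B = 5 bytes: K' = 5c 17 91 e4 cc.
K' ⊕ ipad = 6a 21 a7 d2 fa.  K' ⊕ opad = 00 4b cd b8 90.
Inner input = (K'⊕ipad) ∥ m = 6a 21 a7 d2 fa ∥ f3 06 b2 1f.
Inner hash: sum = 106+33+167+210+250+243+6+178+31 = 1224; mod 256 = 200 → c8.
Outer input = (K'⊕opad) ∥ inner = 00 4b cd b8 90 ∥ c8.
Outer hash (tag): sum = 0+75+205+184+144+200 = 808; mod 256 = 40 → 28.

28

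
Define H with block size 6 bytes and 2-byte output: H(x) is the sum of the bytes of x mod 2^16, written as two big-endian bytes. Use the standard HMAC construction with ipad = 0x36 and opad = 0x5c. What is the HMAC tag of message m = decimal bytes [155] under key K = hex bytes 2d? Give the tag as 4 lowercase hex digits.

0302

Key hex bytes 2d is 1 byte ≤ B = 6; zero-pad to 6 bytes: K' = 2d 00 00 00 00 00.
K' ⊕ ipad = 1b 36 36 36 36 36.  K' ⊕ opad = 71 5c 5c 5c 5c 5c.
Inner input = (K'⊕ipad) ∥ m = 1b 36 36 36 36 36 ∥ 9b.
Inner hash: sum = 27+54+54+54+54+54+155 = 452 → 01 c4.
Outer input = (K'⊕opad) ∥ inner = 71 5c 5c 5c 5c 5c ∥ 01 c4.
Outer hash (tag): sum = 113+92+92+92+92+92+1+196 = 770 → 03 02.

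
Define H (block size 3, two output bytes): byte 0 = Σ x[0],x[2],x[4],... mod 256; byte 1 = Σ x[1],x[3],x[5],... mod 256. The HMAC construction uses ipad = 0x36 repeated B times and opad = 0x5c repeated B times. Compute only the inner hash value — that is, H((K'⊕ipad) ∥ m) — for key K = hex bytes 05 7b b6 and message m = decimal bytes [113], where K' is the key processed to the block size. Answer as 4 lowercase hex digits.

Key hex bytes 05 7b b6 is exactly B = 3 bytes: K' = 05 7b b6.
K' ⊕ ipad = 33 4d 80.
Inner input = 33 4d 80 ∥ 71.
Inner hash: even-index sum = 179 mod 256 = 179; odd-index sum = 190 mod 256 = 190 → b3 be.

b3be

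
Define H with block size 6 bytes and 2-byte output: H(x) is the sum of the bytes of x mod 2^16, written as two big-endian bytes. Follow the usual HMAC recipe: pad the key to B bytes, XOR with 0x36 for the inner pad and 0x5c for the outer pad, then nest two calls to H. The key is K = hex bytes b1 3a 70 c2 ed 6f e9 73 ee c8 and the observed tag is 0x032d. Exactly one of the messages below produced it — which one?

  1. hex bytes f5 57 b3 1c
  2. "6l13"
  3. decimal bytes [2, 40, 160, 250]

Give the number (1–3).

Key hex bytes b1 3a 70 c2 ed 6f e9 73 ee c8 is 10 bytes > B = 6, so hash it first: H(key) = 06 8b, then zero-pad to 6 bytes: K' = 06 8b 00 00 00 00.
K' ⊕ ipad = 30 bd 36 36 36 36; K' ⊕ opad = 5a d7 5c 5c 5c 5c.
m1: inner = H(30 bd 36 36 36 36 f5 57 b3 1c) = 03 e0; tag = H(5a d7 5c 5c 5c 5c 03 e0) = 0384
m2: inner = H(30 bd 36 36 36 36 36 6c 31 33) = 02 cb; tag = H(5a d7 5c 5c 5c 5c 02 cb) = 036e
m3: inner = H(30 bd 36 36 36 36 02 28 a0 fa) = 03 89; tag = H(5a d7 5c 5c 5c 5c 03 89) = 032d ← matches

3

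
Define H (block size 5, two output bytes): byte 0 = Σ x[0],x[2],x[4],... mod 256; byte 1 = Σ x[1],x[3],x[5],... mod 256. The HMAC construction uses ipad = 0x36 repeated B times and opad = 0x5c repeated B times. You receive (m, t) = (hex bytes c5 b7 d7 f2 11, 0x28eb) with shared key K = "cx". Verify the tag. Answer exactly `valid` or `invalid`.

Key "cx" = 63 78 is 2 bytes ≤ B = 5; zero-pad to 5 bytes: K' = 63 78 00 00 00.
K' ⊕ ipad = 55 4e 36 36 36; K' ⊕ opad = 3f 24 5c 5c 5c.
Inner hash: even-index sum = 618 mod 256 = 106; odd-index sum = 561 mod 256 = 49 → 6a 31.
Outer hash (recomputed tag): even-index sum = 296 mod 256 = 40; odd-index sum = 234 mod 256 = 234 → 28 ea.
Recomputed tag = 28ea; claimed = 28eb → mismatch.

invalid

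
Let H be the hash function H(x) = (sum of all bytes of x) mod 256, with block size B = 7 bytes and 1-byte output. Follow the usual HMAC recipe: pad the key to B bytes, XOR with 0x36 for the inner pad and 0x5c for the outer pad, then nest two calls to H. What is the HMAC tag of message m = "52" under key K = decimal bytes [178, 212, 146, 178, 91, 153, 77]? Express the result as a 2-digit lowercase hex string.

Key decimal bytes [178, 212, 146, 178, 91, 153, 77] = b2 d4 92 b2 5b 99 4d is exactly B = 7 bytes: K' = b2 d4 92 b2 5b 99 4d.
K' ⊕ ipad = 84 e2 a4 84 6d af 7b.  K' ⊕ opad = ee 88 ce ee 07 c5 11.
Inner input = (K'⊕ipad) ∥ m = 84 e2 a4 84 6d af 7b ∥ 35 32.
Inner hash: sum = 132+226+164+132+109+175+123+53+50 = 1164; mod 256 = 140 → 8c.
Outer input = (K'⊕opad) ∥ inner = ee 88 ce ee 07 c5 11 ∥ 8c.
Outer hash (tag): sum = 238+136+206+238+7+197+17+140 = 1179; mod 256 = 155 → 9b.

9b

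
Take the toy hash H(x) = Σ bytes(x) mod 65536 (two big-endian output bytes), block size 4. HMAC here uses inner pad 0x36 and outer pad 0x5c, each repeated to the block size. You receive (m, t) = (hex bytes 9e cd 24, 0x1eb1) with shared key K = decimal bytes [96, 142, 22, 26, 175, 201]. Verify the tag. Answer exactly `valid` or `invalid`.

invalid

Key decimal bytes [96, 142, 22, 26, 175, 201] = 60 8e 16 1a af c9 is 6 bytes > B = 4, so hash it first: H(key) = 02 96, then zero-pad to 4 bytes: K' = 02 96 00 00.
K' ⊕ ipad = 34 a0 36 36; K' ⊕ opad = 5e ca 5c 5c.
Inner hash: sum = 52+160+54+54+158+205+36 = 719 → 02 cf.
Outer hash (recomputed tag): sum = 94+202+92+92+2+207 = 689 → 02 b1.
Recomputed tag = 02b1; claimed = 1eb1 → mismatch.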